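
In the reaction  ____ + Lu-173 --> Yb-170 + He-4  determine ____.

Conserve mass number: A + 173 = 170 + 4, so A = 1.
Conserve atomic number: Z + 71 = 70 + 2, so Z = 1.
A = 1 and Z = 1 is H-1 — a proton.

proton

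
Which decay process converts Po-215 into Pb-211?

alpha decay

ΔA = 211 − 215 = -4; ΔZ = 82 − 84 = -2.
A drops by 4 and Z drops by 2 — the signature of alpha emission.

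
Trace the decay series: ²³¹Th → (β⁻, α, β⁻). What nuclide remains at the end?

Start: (A, Z) = (231, 90).
After β⁻: (231, 91).
After α: (227, 89).
After β⁻: (227, 90).
Z = 90 is thorium.

Th-227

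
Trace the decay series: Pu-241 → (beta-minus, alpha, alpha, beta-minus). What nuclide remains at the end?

U-233

Start: (A, Z) = (241, 94).
After β⁻: (241, 95).
After α: (237, 93).
After α: (233, 91).
After β⁻: (233, 92).
Z = 92 is uranium.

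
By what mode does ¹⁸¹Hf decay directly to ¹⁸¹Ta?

ΔA = 181 − 181 = 0; ΔZ = 73 − 72 = +1.
A is unchanged and Z rises by 1 — a neutron has become a proton (β⁻ decay).

beta-minus decay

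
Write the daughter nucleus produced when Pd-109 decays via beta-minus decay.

Beta-minus decay: mass number changes by +0, atomic number by +1.
A: 109 = 109; Z: 46 + 1 = 47.
Z = 47 is silver, so the daughter is Ag-109.

Ag-109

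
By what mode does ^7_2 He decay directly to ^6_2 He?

ΔA = 6 − 7 = -1; ΔZ = 2 − 2 = +0.
A drops by 1 with Z unchanged — a neutron was emitted.

neutron emission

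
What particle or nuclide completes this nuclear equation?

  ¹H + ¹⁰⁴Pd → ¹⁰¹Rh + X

alpha particle

Conserve mass number: 1 + 104 = 101 + A, so A = 4.
Conserve atomic number: 1 + 46 = 45 + Z, so Z = 2.
A = 4 and Z = 2 is ⁴He — an alpha particle.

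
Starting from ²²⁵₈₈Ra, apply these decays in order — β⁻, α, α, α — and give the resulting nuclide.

Start: (A, Z) = (225, 88).
After β⁻: (225, 89).
After α: (221, 87).
After α: (217, 85).
After α: (213, 83).
Z = 83 is bismuth.

Bi-213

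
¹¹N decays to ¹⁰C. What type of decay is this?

proton emission

ΔA = 10 − 11 = -1; ΔZ = 6 − 7 = -1.
A drops by 1 and Z drops by 1 — a proton was emitted.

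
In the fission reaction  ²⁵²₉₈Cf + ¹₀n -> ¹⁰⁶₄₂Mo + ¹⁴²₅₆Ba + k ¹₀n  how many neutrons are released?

Conserve mass number: 253 = 106 + 142 + k, so k = 253 − 248 = 5.
Check atomic number: 98 = 42 + 56 + 0 = 98. ✓

5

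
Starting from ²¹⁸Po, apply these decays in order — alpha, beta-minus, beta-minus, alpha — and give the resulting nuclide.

Start: (A, Z) = (218, 84).
After α: (214, 82).
After β⁻: (214, 83).
After β⁻: (214, 84).
After α: (210, 82).
Z = 82 is lead.

Pb-210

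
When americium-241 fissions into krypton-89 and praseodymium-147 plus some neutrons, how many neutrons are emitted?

5

Conserve mass number: 241 = 89 + 147 + k, so k = 241 − 236 = 5.
Check atomic number: 95 = 36 + 59 + 0 = 95. ✓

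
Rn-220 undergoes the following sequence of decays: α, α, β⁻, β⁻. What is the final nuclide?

Po-212

Start: (A, Z) = (220, 86).
After α: (216, 84).
After α: (212, 82).
After β⁻: (212, 83).
After β⁻: (212, 84).
Z = 84 is polonium.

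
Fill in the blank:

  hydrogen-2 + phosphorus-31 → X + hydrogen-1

P-32

Conserve mass number: 2 + 31 = A + 1, so A = 32.
Conserve atomic number: 1 + 15 = Z + 1, so Z = 15.
Z = 15 is phosphorus, so the species is phosphorus-32.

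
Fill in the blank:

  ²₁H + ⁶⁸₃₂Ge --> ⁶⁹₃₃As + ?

Conserve mass number: 2 + 68 = 69 + A, so A = 1.
Conserve atomic number: 1 + 32 = 33 + Z, so Z = 0.
A = 1 and Z = 0 is ¹₀n — a neutron.

neutron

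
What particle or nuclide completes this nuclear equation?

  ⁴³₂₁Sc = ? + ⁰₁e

Ca-43

Conserve mass number: 43 = A + 0, so A = 43.
Conserve atomic number: 21 = Z + 1, so Z = 20.
Z = 20 is calcium, so the species is ⁴³₂₀Ca.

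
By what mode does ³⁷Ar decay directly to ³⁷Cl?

beta-plus decay or electron capture

ΔA = 37 − 37 = 0; ΔZ = 17 − 18 = -1.
A is unchanged and Z drops by 1 — a proton has become a neutron (β⁺ emission or electron capture).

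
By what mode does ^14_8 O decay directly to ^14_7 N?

ΔA = 14 − 14 = 0; ΔZ = 7 − 8 = -1.
A is unchanged and Z drops by 1 — a proton has become a neutron (β⁺ emission or electron capture).

beta-plus decay or electron capture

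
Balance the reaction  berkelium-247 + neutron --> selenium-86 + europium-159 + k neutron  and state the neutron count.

Conserve mass number: 248 = 86 + 159 + k, so k = 248 − 245 = 3.
Check atomic number: 97 = 34 + 63 + 0 = 97. ✓

3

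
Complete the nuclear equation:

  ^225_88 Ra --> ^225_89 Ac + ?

Conserve mass number: 225 = 225 + A, so A = 0.
Conserve atomic number: 88 = 89 + Z, so Z = -1.
A = 0 and Z = -1 is ^0_-1 e — a beta-minus particle.

beta-minus particle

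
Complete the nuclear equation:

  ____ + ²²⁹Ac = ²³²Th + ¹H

alpha particle

Conserve mass number: A + 229 = 232 + 1, so A = 4.
Conserve atomic number: Z + 89 = 90 + 1, so Z = 2.
A = 4 and Z = 2 is ⁴He — an alpha particle.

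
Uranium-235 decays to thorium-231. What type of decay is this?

alpha decay

ΔA = 231 − 235 = -4; ΔZ = 90 − 92 = -2.
A drops by 4 and Z drops by 2 — the signature of alpha emission.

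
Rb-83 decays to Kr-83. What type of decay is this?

beta-plus decay or electron capture

ΔA = 83 − 83 = 0; ΔZ = 36 − 37 = -1.
A is unchanged and Z drops by 1 — a proton has become a neutron (β⁺ emission or electron capture).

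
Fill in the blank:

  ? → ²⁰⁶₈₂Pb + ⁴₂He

Conserve mass number: A = 206 + 4, so A = 210.
Conserve atomic number: Z = 82 + 2, so Z = 84.
Z = 84 is polonium, so the species is ²¹⁰₈₄Po.

Po-210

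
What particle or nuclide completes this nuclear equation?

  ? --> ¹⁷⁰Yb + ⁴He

Conserve mass number: A = 170 + 4, so A = 174.
Conserve atomic number: Z = 70 + 2, so Z = 72.
Z = 72 is hafnium, so the species is ¹⁷⁴Hf.

Hf-174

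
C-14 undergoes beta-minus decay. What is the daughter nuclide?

Beta-minus decay: mass number changes by +0, atomic number by +1.
A: 14 = 14; Z: 6 + 1 = 7.
Z = 7 is nitrogen, so the daughter is N-14.

N-14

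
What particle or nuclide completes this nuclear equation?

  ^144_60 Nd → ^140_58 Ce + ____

Conserve mass number: 144 = 140 + A, so A = 4.
Conserve atomic number: 60 = 58 + Z, so Z = 2.
A = 4 and Z = 2 is ^4_2 He — an alpha particle.

alpha particle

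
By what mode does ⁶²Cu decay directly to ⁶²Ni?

beta-plus decay or electron capture

ΔA = 62 − 62 = 0; ΔZ = 28 − 29 = -1.
A is unchanged and Z drops by 1 — a proton has become a neutron (β⁺ emission or electron capture).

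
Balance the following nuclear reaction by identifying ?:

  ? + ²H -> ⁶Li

alpha particle

Conserve mass number: A + 2 = 6, so A = 4.
Conserve atomic number: Z + 1 = 3, so Z = 2.
A = 4 and Z = 2 is ⁴He — an alpha particle.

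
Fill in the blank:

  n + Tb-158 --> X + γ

Conserve mass number: 1 + 158 = A + 0, so A = 159.
Conserve atomic number: 0 + 65 = Z + 0, so Z = 65.
Z = 65 is terbium, so the species is Tb-159.

Tb-159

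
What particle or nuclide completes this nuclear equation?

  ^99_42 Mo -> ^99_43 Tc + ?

Conserve mass number: 99 = 99 + A, so A = 0.
Conserve atomic number: 42 = 43 + Z, so Z = -1.
A = 0 and Z = -1 is ^0_-1 e — a beta-minus particle.

beta-minus particle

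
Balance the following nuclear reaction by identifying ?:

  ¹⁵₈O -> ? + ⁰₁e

Conserve mass number: 15 = A + 0, so A = 15.
Conserve atomic number: 8 = Z + 1, so Z = 7.
Z = 7 is nitrogen, so the species is ¹⁵₇N.

N-15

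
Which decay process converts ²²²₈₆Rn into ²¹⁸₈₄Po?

ΔA = 218 − 222 = -4; ΔZ = 84 − 86 = -2.
A drops by 4 and Z drops by 2 — the signature of alpha emission.

alpha decay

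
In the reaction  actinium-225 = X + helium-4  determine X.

Conserve mass number: 225 = A + 4, so A = 221.
Conserve atomic number: 89 = Z + 2, so Z = 87.
Z = 87 is francium, so the species is francium-221.

Fr-221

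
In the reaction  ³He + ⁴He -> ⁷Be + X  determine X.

gamma ray

Conserve mass number: 3 + 4 = 7 + A, so A = 0.
Conserve atomic number: 2 + 2 = 4 + Z, so Z = 0.
A = 0 and Z = 0 is γ — a gamma ray.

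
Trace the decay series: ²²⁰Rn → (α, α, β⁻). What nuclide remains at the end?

Start: (A, Z) = (220, 86).
After α: (216, 84).
After α: (212, 82).
After β⁻: (212, 83).
Z = 83 is bismuth.

Bi-212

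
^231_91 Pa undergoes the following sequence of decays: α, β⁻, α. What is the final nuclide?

Ra-223

Start: (A, Z) = (231, 91).
After α: (227, 89).
After β⁻: (227, 90).
After α: (223, 88).
Z = 88 is radium.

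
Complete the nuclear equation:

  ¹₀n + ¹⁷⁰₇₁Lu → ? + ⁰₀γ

Lu-171

Conserve mass number: 1 + 170 = A + 0, so A = 171.
Conserve atomic number: 0 + 71 = Z + 0, so Z = 71.
Z = 71 is lutetium, so the species is ¹⁷¹₇₁Lu.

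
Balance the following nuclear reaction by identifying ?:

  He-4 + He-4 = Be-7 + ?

neutron

Conserve mass number: 4 + 4 = 7 + A, so A = 1.
Conserve atomic number: 2 + 2 = 4 + Z, so Z = 0.
A = 1 and Z = 0 is n — a neutron.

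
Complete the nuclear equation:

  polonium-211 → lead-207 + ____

alpha particle

Conserve mass number: 211 = 207 + A, so A = 4.
Conserve atomic number: 84 = 82 + Z, so Z = 2.
A = 4 and Z = 2 is helium-4 — an alpha particle.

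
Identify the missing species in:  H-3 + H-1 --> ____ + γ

He-4

Conserve mass number: 3 + 1 = A + 0, so A = 4.
Conserve atomic number: 1 + 1 = Z + 0, so Z = 2.
A = 4 and Z = 2 is He-4 — an alpha particle.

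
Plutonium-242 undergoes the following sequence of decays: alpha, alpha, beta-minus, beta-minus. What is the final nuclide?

U-234

Start: (A, Z) = (242, 94).
After α: (238, 92).
After α: (234, 90).
After β⁻: (234, 91).
After β⁻: (234, 92).
Z = 92 is uranium.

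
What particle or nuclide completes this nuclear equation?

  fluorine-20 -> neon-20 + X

Conserve mass number: 20 = 20 + A, so A = 0.
Conserve atomic number: 9 = 10 + Z, so Z = -1.
A = 0 and Z = -1 is e⁻ — a beta-minus particle.

beta-minus particle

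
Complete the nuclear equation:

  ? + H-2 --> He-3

Conserve mass number: A + 2 = 3, so A = 1.
Conserve atomic number: Z + 1 = 2, so Z = 1.
A = 1 and Z = 1 is H-1 — a proton.

proton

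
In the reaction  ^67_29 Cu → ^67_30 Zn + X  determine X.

Conserve mass number: 67 = 67 + A, so A = 0.
Conserve atomic number: 29 = 30 + Z, so Z = -1.
A = 0 and Z = -1 is ^0_-1 e — a beta-minus particle.

beta-minus particle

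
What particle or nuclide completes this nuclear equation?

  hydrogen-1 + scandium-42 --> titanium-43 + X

Conserve mass number: 1 + 42 = 43 + A, so A = 0.
Conserve atomic number: 1 + 21 = 22 + Z, so Z = 0.
A = 0 and Z = 0 is γ — a gamma ray.

gamma ray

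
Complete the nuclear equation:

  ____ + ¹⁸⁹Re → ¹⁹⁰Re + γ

neutron

Conserve mass number: A + 189 = 190 + 0, so A = 1.
Conserve atomic number: Z + 75 = 75 + 0, so Z = 0.
A = 1 and Z = 0 is ¹n — a neutron.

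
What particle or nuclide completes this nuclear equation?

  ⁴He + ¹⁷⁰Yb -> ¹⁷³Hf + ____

neutron

Conserve mass number: 4 + 170 = 173 + A, so A = 1.
Conserve atomic number: 2 + 70 = 72 + Z, so Z = 0.
A = 1 and Z = 0 is ¹n — a neutron.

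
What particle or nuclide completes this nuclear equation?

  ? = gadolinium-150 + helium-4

Dy-154

Conserve mass number: A = 150 + 4, so A = 154.
Conserve atomic number: Z = 64 + 2, so Z = 66.
Z = 66 is dysprosium, so the species is dysprosium-154.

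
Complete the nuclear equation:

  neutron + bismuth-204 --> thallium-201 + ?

alpha particle

Conserve mass number: 1 + 204 = 201 + A, so A = 4.
Conserve atomic number: 0 + 83 = 81 + Z, so Z = 2.
A = 4 and Z = 2 is helium-4 — an alpha particle.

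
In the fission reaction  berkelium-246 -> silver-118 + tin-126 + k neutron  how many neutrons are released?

Conserve mass number: 246 = 118 + 126 + k, so k = 246 − 244 = 2.
Check atomic number: 97 = 47 + 50 + 0 = 97. ✓

2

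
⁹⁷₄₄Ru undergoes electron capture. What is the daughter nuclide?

Tc-97

Electron capture: mass number changes by +0, atomic number by -1.
A: 97 = 97; Z: 44 − 1 = 43.
Z = 43 is technetium, so the daughter is ⁹⁷₄₃Tc.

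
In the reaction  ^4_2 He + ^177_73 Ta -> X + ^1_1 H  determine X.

W-180

Conserve mass number: 4 + 177 = A + 1, so A = 180.
Conserve atomic number: 2 + 73 = Z + 1, so Z = 74.
Z = 74 is tungsten, so the species is ^180_74 W.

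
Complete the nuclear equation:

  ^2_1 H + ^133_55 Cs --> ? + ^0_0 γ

Conserve mass number: 2 + 133 = A + 0, so A = 135.
Conserve atomic number: 1 + 55 = Z + 0, so Z = 56.
Z = 56 is barium, so the species is ^135_56 Ba.

Ba-135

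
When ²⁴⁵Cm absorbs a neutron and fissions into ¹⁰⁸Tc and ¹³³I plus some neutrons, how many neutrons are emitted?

Conserve mass number: 246 = 108 + 133 + k, so k = 246 − 241 = 5.
Check atomic number: 96 = 43 + 53 + 0 = 96. ✓

5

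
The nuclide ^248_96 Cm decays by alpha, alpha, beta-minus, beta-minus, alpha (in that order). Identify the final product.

Start: (A, Z) = (248, 96).
After α: (244, 94).
After α: (240, 92).
After β⁻: (240, 93).
After β⁻: (240, 94).
After α: (236, 92).
Z = 92 is uranium.

U-236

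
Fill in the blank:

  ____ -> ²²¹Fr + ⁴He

Conserve mass number: A = 221 + 4, so A = 225.
Conserve atomic number: Z = 87 + 2, so Z = 89.
Z = 89 is actinium, so the species is ²²⁵Ac.

Ac-225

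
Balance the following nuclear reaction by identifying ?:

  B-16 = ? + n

Conserve mass number: 16 = A + 1, so A = 15.
Conserve atomic number: 5 = Z + 0, so Z = 5.
Z = 5 is boron, so the species is B-15.

B-15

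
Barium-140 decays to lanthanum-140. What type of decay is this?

ΔA = 140 − 140 = 0; ΔZ = 57 − 56 = +1.
A is unchanged and Z rises by 1 — a neutron has become a proton (β⁻ decay).

beta-minus decay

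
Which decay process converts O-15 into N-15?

ΔA = 15 − 15 = 0; ΔZ = 7 − 8 = -1.
A is unchanged and Z drops by 1 — a proton has become a neutron (β⁺ emission or electron capture).

beta-plus decay or electron capture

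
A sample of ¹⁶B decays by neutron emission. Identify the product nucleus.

Neutron emission: mass number changes by -1, atomic number by +0.
A: 16 − 1 = 15; Z: 5 = 5.
Z = 5 is boron, so the daughter is ¹⁵B.

B-15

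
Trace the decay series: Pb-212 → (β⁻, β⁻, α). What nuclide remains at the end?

Pb-208

Start: (A, Z) = (212, 82).
After β⁻: (212, 83).
After β⁻: (212, 84).
After α: (208, 82).
Z = 82 is lead.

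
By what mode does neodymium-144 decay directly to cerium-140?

ΔA = 140 − 144 = -4; ΔZ = 58 − 60 = -2.
A drops by 4 and Z drops by 2 — the signature of alpha emission.

alpha decay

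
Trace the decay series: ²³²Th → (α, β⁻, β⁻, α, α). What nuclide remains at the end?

Start: (A, Z) = (232, 90).
After α: (228, 88).
After β⁻: (228, 89).
After β⁻: (228, 90).
After α: (224, 88).
After α: (220, 86).
Z = 86 is radon.

Rn-220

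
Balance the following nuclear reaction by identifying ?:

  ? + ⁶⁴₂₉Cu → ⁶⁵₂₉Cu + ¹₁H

deuteron

Conserve mass number: A + 64 = 65 + 1, so A = 2.
Conserve atomic number: Z + 29 = 29 + 1, so Z = 1.
A = 2 and Z = 1 is ²₁H — a deuteron.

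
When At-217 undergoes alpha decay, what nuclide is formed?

Alpha decay: mass number changes by -4, atomic number by -2.
A: 217 − 4 = 213; Z: 85 − 2 = 83.
Z = 83 is bismuth, so the daughter is Bi-213.

Bi-213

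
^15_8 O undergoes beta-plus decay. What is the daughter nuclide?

Beta-plus decay: mass number changes by +0, atomic number by -1.
A: 15 = 15; Z: 8 − 1 = 7.
Z = 7 is nitrogen, so the daughter is ^15_7 N.

N-15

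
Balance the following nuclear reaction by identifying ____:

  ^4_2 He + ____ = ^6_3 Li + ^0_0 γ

Conserve mass number: 4 + A = 6 + 0, so A = 2.
Conserve atomic number: 2 + Z = 3 + 0, so Z = 1.
A = 2 and Z = 1 is ^2_1 H — a deuteron.

deuteron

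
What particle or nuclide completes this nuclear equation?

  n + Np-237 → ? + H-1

Conserve mass number: 1 + 237 = A + 1, so A = 237.
Conserve atomic number: 0 + 93 = Z + 1, so Z = 92.
Z = 92 is uranium, so the species is U-237.

U-237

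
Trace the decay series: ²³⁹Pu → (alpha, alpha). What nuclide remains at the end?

Th-231

Start: (A, Z) = (239, 94).
After α: (235, 92).
After α: (231, 90).
Z = 90 is thorium.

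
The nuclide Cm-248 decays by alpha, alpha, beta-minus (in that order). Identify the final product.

Start: (A, Z) = (248, 96).
After α: (244, 94).
After α: (240, 92).
After β⁻: (240, 93).
Z = 93 is neptunium.

Np-240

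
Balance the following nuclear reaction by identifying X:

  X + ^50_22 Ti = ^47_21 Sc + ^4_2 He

Conserve mass number: A + 50 = 47 + 4, so A = 1.
Conserve atomic number: Z + 22 = 21 + 2, so Z = 1.
A = 1 and Z = 1 is ^1_1 H — a proton.

proton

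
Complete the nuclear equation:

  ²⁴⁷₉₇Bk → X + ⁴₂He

Conserve mass number: 247 = A + 4, so A = 243.
Conserve atomic number: 97 = Z + 2, so Z = 95.
Z = 95 is americium, so the species is ²⁴³₉₅Am.

Am-243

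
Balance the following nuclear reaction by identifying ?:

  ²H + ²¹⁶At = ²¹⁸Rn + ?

gamma ray

Conserve mass number: 2 + 216 = 218 + A, so A = 0.
Conserve atomic number: 1 + 85 = 86 + Z, so Z = 0.
A = 0 and Z = 0 is γ — a gamma ray.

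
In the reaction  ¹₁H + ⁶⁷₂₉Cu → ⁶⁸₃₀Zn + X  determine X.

Conserve mass number: 1 + 67 = 68 + A, so A = 0.
Conserve atomic number: 1 + 29 = 30 + Z, so Z = 0.
A = 0 and Z = 0 is ⁰₀γ — a gamma ray.

gamma ray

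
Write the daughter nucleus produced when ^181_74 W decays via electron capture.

Electron capture: mass number changes by +0, atomic number by -1.
A: 181 = 181; Z: 74 − 1 = 73.
Z = 73 is tantalum, so the daughter is ^181_73 Ta.

Ta-181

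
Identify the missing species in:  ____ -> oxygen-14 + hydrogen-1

Conserve mass number: A = 14 + 1, so A = 15.
Conserve atomic number: Z = 8 + 1, so Z = 9.
Z = 9 is fluorine, so the species is fluorine-15.

F-15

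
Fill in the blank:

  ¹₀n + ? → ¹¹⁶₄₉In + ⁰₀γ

In-115

Conserve mass number: 1 + A = 116 + 0, so A = 115.
Conserve atomic number: 0 + Z = 49 + 0, so Z = 49.
Z = 49 is indium, so the species is ¹¹⁵₄₉In.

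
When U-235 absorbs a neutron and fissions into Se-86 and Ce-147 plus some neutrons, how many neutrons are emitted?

3

Conserve mass number: 236 = 86 + 147 + k, so k = 236 − 233 = 3.
Check atomic number: 92 = 34 + 58 + 0 = 92. ✓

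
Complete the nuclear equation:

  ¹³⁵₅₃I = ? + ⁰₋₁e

Xe-135

Conserve mass number: 135 = A + 0, so A = 135.
Conserve atomic number: 53 = Z − 1, so Z = 54.
Z = 54 is xenon, so the species is ¹³⁵₅₄Xe.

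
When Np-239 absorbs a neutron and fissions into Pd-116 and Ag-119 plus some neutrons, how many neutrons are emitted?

Conserve mass number: 240 = 116 + 119 + k, so k = 240 − 235 = 5.
Check atomic number: 93 = 46 + 47 + 0 = 93. ✓

5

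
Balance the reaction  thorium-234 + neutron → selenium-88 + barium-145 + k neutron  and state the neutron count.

2

Conserve mass number: 235 = 88 + 145 + k, so k = 235 − 233 = 2.
Check atomic number: 90 = 34 + 56 + 0 = 90. ✓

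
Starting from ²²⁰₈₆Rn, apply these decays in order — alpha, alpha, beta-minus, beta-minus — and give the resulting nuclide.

Po-212

Start: (A, Z) = (220, 86).
After α: (216, 84).
After α: (212, 82).
After β⁻: (212, 83).
After β⁻: (212, 84).
Z = 84 is polonium.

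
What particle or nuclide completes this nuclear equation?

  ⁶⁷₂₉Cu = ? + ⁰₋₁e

Zn-67

Conserve mass number: 67 = A + 0, so A = 67.
Conserve atomic number: 29 = Z − 1, so Z = 30.
Z = 30 is zinc, so the species is ⁶⁷₃₀Zn.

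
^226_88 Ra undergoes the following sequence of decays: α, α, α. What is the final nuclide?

Pb-214

Start: (A, Z) = (226, 88).
After α: (222, 86).
After α: (218, 84).
After α: (214, 82).
Z = 82 is lead.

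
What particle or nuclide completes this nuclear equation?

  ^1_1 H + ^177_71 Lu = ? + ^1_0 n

Conserve mass number: 1 + 177 = A + 1, so A = 177.
Conserve atomic number: 1 + 71 = Z + 0, so Z = 72.
Z = 72 is hafnium, so the species is ^177_72 Hf.

Hf-177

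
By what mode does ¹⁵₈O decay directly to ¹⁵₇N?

beta-plus decay or electron capture

ΔA = 15 − 15 = 0; ΔZ = 7 − 8 = -1.
A is unchanged and Z drops by 1 — a proton has become a neutron (β⁺ emission or electron capture).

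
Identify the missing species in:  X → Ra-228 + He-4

Th-232

Conserve mass number: A = 228 + 4, so A = 232.
Conserve atomic number: Z = 88 + 2, so Z = 90.
Z = 90 is thorium, so the species is Th-232.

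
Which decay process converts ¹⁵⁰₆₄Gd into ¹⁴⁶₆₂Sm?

ΔA = 146 − 150 = -4; ΔZ = 62 − 64 = -2.
A drops by 4 and Z drops by 2 — the signature of alpha emission.

alpha decay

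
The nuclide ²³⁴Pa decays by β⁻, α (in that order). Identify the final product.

Start: (A, Z) = (234, 91).
After β⁻: (234, 92).
After α: (230, 90).
Z = 90 is thorium.

Th-230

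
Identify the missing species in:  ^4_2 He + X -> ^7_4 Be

He-3

Conserve mass number: 4 + A = 7, so A = 3.
Conserve atomic number: 2 + Z = 4, so Z = 2.
Z = 2 is helium, so the species is ^3_2 He.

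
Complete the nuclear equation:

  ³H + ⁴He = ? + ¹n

Li-6

Conserve mass number: 3 + 4 = A + 1, so A = 6.
Conserve atomic number: 1 + 2 = Z + 0, so Z = 3.
Z = 3 is lithium, so the species is ⁶Li.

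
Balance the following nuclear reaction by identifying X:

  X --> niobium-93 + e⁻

Zr-93

Conserve mass number: A = 93 + 0, so A = 93.
Conserve atomic number: Z = 41 − 1, so Z = 40.
Z = 40 is zirconium, so the species is zirconium-93.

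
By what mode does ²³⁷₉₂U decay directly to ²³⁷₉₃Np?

ΔA = 237 − 237 = 0; ΔZ = 93 − 92 = +1.
A is unchanged and Z rises by 1 — a neutron has become a proton (β⁻ decay).

beta-minus decay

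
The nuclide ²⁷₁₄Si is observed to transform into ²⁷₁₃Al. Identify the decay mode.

ΔA = 27 − 27 = 0; ΔZ = 13 − 14 = -1.
A is unchanged and Z drops by 1 — a proton has become a neutron (β⁺ emission or electron capture).

beta-plus decay or electron capture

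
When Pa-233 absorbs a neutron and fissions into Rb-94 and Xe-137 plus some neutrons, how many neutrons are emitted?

3

Conserve mass number: 234 = 94 + 137 + k, so k = 234 − 231 = 3.
Check atomic number: 91 = 37 + 54 + 0 = 91. ✓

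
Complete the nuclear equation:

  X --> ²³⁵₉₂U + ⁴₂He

Conserve mass number: A = 235 + 4, so A = 239.
Conserve atomic number: Z = 92 + 2, so Z = 94.
Z = 94 is plutonium, so the species is ²³⁹₉₄Pu.

Pu-239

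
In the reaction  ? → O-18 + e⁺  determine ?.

F-18

Conserve mass number: A = 18 + 0, so A = 18.
Conserve atomic number: Z = 8 + 1, so Z = 9.
Z = 9 is fluorine, so the species is F-18.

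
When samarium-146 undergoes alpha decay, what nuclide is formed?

Alpha decay: mass number changes by -4, atomic number by -2.
A: 146 − 4 = 142; Z: 62 − 2 = 60.
Z = 60 is neodymium, so the daughter is neodymium-142.

Nd-142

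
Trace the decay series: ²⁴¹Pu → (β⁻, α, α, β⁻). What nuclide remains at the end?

U-233

Start: (A, Z) = (241, 94).
After β⁻: (241, 95).
After α: (237, 93).
After α: (233, 91).
After β⁻: (233, 92).
Z = 92 is uranium.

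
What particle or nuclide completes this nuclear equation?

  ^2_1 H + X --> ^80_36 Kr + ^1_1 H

Kr-79

Conserve mass number: 2 + A = 80 + 1, so A = 79.
Conserve atomic number: 1 + Z = 36 + 1, so Z = 36.
Z = 36 is krypton, so the species is ^79_36 Kr.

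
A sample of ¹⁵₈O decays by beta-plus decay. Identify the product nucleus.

N-15

Beta-plus decay: mass number changes by +0, atomic number by -1.
A: 15 = 15; Z: 8 − 1 = 7.
Z = 7 is nitrogen, so the daughter is ¹⁵₇N.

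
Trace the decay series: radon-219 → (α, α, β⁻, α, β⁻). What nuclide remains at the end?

Start: (A, Z) = (219, 86).
After α: (215, 84).
After α: (211, 82).
After β⁻: (211, 83).
After α: (207, 81).
After β⁻: (207, 82).
Z = 82 is lead.

Pb-207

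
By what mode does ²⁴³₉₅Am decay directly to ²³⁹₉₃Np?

ΔA = 239 − 243 = -4; ΔZ = 93 − 95 = -2.
A drops by 4 and Z drops by 2 — the signature of alpha emission.

alpha decay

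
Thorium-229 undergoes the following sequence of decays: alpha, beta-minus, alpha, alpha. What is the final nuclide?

At-217

Start: (A, Z) = (229, 90).
After α: (225, 88).
After β⁻: (225, 89).
After α: (221, 87).
After α: (217, 85).
Z = 85 is astatine.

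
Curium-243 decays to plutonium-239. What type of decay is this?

ΔA = 239 − 243 = -4; ΔZ = 94 − 96 = -2.
A drops by 4 and Z drops by 2 — the signature of alpha emission.

alpha decay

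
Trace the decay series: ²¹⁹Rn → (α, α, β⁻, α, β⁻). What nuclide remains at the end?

Start: (A, Z) = (219, 86).
After α: (215, 84).
After α: (211, 82).
After β⁻: (211, 83).
After α: (207, 81).
After β⁻: (207, 82).
Z = 82 is lead.

Pb-207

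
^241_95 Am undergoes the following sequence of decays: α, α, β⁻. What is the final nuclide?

U-233

Start: (A, Z) = (241, 95).
After α: (237, 93).
After α: (233, 91).
After β⁻: (233, 92).
Z = 92 is uranium.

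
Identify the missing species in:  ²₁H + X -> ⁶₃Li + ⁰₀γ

alpha particle

Conserve mass number: 2 + A = 6 + 0, so A = 4.
Conserve atomic number: 1 + Z = 3 + 0, so Z = 2.
A = 4 and Z = 2 is ⁴₂He — an alpha particle.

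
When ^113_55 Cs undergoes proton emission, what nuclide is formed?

Proton emission: mass number changes by -1, atomic number by -1.
A: 113 − 1 = 112; Z: 55 − 1 = 54.
Z = 54 is xenon, so the daughter is ^112_54 Xe.

Xe-112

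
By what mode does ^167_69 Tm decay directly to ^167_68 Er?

beta-plus decay or electron capture

ΔA = 167 − 167 = 0; ΔZ = 68 − 69 = -1.
A is unchanged and Z drops by 1 — a proton has become a neutron (β⁺ emission or electron capture).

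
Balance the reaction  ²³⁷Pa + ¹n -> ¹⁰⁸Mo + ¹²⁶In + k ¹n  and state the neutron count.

Conserve mass number: 238 = 108 + 126 + k, so k = 238 − 234 = 4.
Check atomic number: 91 = 42 + 49 + 0 = 91. ✓

4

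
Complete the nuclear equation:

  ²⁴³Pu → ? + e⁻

Am-243

Conserve mass number: 243 = A + 0, so A = 243.
Conserve atomic number: 94 = Z − 1, so Z = 95.
Z = 95 is americium, so the species is ²⁴³Am.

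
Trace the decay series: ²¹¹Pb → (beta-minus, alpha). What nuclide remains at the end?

Start: (A, Z) = (211, 82).
After β⁻: (211, 83).
After α: (207, 81).
Z = 81 is thallium.

Tl-207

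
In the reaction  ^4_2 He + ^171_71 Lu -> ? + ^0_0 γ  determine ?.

Ta-175

Conserve mass number: 4 + 171 = A + 0, so A = 175.
Conserve atomic number: 2 + 71 = Z + 0, so Z = 73.
Z = 73 is tantalum, so the species is ^175_73 Ta.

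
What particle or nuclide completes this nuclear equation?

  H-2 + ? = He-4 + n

triton

Conserve mass number: 2 + A = 4 + 1, so A = 3.
Conserve atomic number: 1 + Z = 2 + 0, so Z = 1.
A = 3 and Z = 1 is H-3 — a triton.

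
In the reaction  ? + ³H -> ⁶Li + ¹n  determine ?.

Conserve mass number: A + 3 = 6 + 1, so A = 4.
Conserve atomic number: Z + 1 = 3 + 0, so Z = 2.
A = 4 and Z = 2 is ⁴He — an alpha particle.

alpha particle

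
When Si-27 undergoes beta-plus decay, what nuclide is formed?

Beta-plus decay: mass number changes by +0, atomic number by -1.
A: 27 = 27; Z: 14 − 1 = 13.
Z = 13 is aluminium, so the daughter is Al-27.

Al-27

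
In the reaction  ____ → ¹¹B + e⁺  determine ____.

Conserve mass number: A = 11 + 0, so A = 11.
Conserve atomic number: Z = 5 + 1, so Z = 6.
Z = 6 is carbon, so the species is ¹¹C.

C-11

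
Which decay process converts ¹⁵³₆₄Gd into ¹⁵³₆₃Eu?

beta-plus decay or electron capture

ΔA = 153 − 153 = 0; ΔZ = 63 − 64 = -1.
A is unchanged and Z drops by 1 — a proton has become a neutron (β⁺ emission or electron capture).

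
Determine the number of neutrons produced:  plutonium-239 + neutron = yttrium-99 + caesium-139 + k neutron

Conserve mass number: 240 = 99 + 139 + k, so k = 240 − 238 = 2.
Check atomic number: 94 = 39 + 55 + 0 = 94. ✓

2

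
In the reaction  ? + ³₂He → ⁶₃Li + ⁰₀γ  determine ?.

triton

Conserve mass number: A + 3 = 6 + 0, so A = 3.
Conserve atomic number: Z + 2 = 3 + 0, so Z = 1.
A = 3 and Z = 1 is ³₁H — a triton.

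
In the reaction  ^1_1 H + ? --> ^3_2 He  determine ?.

deuteron

Conserve mass number: 1 + A = 3, so A = 2.
Conserve atomic number: 1 + Z = 2, so Z = 1.
A = 2 and Z = 1 is ^2_1 H — a deuteron.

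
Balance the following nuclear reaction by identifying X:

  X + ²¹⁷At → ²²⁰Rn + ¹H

Conserve mass number: A + 217 = 220 + 1, so A = 4.
Conserve atomic number: Z + 85 = 86 + 1, so Z = 2.
A = 4 and Z = 2 is ⁴He — an alpha particle.

alpha particle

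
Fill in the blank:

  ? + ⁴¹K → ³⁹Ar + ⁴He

deuteron

Conserve mass number: A + 41 = 39 + 4, so A = 2.
Conserve atomic number: Z + 19 = 18 + 2, so Z = 1.
A = 2 and Z = 1 is ²H — a deuteron.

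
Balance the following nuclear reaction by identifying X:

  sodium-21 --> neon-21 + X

positron

Conserve mass number: 21 = 21 + A, so A = 0.
Conserve atomic number: 11 = 10 + Z, so Z = 1.
A = 0 and Z = 1 is e⁺ — a positron.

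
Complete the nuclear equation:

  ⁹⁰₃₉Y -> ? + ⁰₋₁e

Conserve mass number: 90 = A + 0, so A = 90.
Conserve atomic number: 39 = Z − 1, so Z = 40.
Z = 40 is zirconium, so the species is ⁹⁰₄₀Zr.

Zr-90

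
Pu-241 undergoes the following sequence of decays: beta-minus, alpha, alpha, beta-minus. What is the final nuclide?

U-233

Start: (A, Z) = (241, 94).
After β⁻: (241, 95).
After α: (237, 93).
After α: (233, 91).
After β⁻: (233, 92).
Z = 92 is uranium.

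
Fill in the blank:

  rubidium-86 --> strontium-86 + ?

beta-minus particle

Conserve mass number: 86 = 86 + A, so A = 0.
Conserve atomic number: 37 = 38 + Z, so Z = -1.
A = 0 and Z = -1 is e⁻ — a beta-minus particle.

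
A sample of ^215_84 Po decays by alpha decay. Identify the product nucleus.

Pb-211

Alpha decay: mass number changes by -4, atomic number by -2.
A: 215 − 4 = 211; Z: 84 − 2 = 82.
Z = 82 is lead, so the daughter is ^211_82 Pb.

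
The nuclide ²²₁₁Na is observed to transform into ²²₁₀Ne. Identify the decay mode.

beta-plus decay or electron capture

ΔA = 22 − 22 = 0; ΔZ = 10 − 11 = -1.
A is unchanged and Z drops by 1 — a proton has become a neutron (β⁺ emission or electron capture).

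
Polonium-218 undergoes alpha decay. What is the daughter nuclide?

Pb-214

Alpha decay: mass number changes by -4, atomic number by -2.
A: 218 − 4 = 214; Z: 84 − 2 = 82.
Z = 82 is lead, so the daughter is lead-214.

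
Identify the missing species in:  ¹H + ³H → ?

Conserve mass number: 1 + 3 = A, so A = 4.
Conserve atomic number: 1 + 1 = Z, so Z = 2.
A = 4 and Z = 2 is ⁴He — an alpha particle.

He-4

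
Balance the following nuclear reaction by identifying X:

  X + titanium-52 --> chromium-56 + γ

alpha particle

Conserve mass number: A + 52 = 56 + 0, so A = 4.
Conserve atomic number: Z + 22 = 24 + 0, so Z = 2.
A = 4 and Z = 2 is helium-4 — an alpha particle.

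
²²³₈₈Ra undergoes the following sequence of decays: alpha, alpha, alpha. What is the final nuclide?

Start: (A, Z) = (223, 88).
After α: (219, 86).
After α: (215, 84).
After α: (211, 82).
Z = 82 is lead.

Pb-211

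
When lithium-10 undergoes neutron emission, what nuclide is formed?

Neutron emission: mass number changes by -1, atomic number by +0.
A: 10 − 1 = 9; Z: 3 = 3.
Z = 3 is lithium, so the daughter is lithium-9.

Li-9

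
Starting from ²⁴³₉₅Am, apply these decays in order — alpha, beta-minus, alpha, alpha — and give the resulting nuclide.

Start: (A, Z) = (243, 95).
After α: (239, 93).
After β⁻: (239, 94).
After α: (235, 92).
After α: (231, 90).
Z = 90 is thorium.

Th-231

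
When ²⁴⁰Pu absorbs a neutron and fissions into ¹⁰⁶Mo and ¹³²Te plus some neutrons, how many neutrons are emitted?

Conserve mass number: 241 = 106 + 132 + k, so k = 241 − 238 = 3.
Check atomic number: 94 = 42 + 52 + 0 = 94. ✓

3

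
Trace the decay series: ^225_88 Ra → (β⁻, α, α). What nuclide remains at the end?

Start: (A, Z) = (225, 88).
After β⁻: (225, 89).
After α: (221, 87).
After α: (217, 85).
Z = 85 is astatine.

At-217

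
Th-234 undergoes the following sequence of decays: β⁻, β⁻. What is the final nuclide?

U-234

Start: (A, Z) = (234, 90).
After β⁻: (234, 91).
After β⁻: (234, 92).
Z = 92 is uranium.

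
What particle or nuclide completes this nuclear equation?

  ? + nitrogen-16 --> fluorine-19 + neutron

Conserve mass number: A + 16 = 19 + 1, so A = 4.
Conserve atomic number: Z + 7 = 9 + 0, so Z = 2.
A = 4 and Z = 2 is helium-4 — an alpha particle.

alpha particle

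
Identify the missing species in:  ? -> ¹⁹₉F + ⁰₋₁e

O-19

Conserve mass number: A = 19 + 0, so A = 19.
Conserve atomic number: Z = 9 − 1, so Z = 8.
Z = 8 is oxygen, so the species is ¹⁹₈O.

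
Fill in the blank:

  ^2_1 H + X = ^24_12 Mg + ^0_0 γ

Conserve mass number: 2 + A = 24 + 0, so A = 22.
Conserve atomic number: 1 + Z = 12 + 0, so Z = 11.
Z = 11 is sodium, so the species is ^22_11 Na.

Na-22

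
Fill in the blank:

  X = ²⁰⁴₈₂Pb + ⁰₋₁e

Conserve mass number: A = 204 + 0, so A = 204.
Conserve atomic number: Z = 82 − 1, so Z = 81.
Z = 81 is thallium, so the species is ²⁰⁴₈₁Tl.

Tl-204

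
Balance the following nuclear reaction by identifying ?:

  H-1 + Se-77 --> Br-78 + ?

gamma ray

Conserve mass number: 1 + 77 = 78 + A, so A = 0.
Conserve atomic number: 1 + 34 = 35 + Z, so Z = 0.
A = 0 and Z = 0 is γ — a gamma ray.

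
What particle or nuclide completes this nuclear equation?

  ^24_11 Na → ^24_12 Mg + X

beta-minus particle

Conserve mass number: 24 = 24 + A, so A = 0.
Conserve atomic number: 11 = 12 + Z, so Z = -1.
A = 0 and Z = -1 is ^0_-1 e — a beta-minus particle.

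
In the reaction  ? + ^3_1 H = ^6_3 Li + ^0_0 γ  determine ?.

Conserve mass number: A + 3 = 6 + 0, so A = 3.
Conserve atomic number: Z + 1 = 3 + 0, so Z = 2.
Z = 2 is helium, so the species is ^3_2 He.

He-3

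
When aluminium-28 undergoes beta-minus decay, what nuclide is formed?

Si-28

Beta-minus decay: mass number changes by +0, atomic number by +1.
A: 28 = 28; Z: 13 + 1 = 14.
Z = 14 is silicon, so the daughter is silicon-28.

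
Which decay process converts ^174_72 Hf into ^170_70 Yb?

ΔA = 170 − 174 = -4; ΔZ = 70 − 72 = -2.
A drops by 4 and Z drops by 2 — the signature of alpha emission.

alpha decay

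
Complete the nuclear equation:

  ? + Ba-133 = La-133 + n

Conserve mass number: A + 133 = 133 + 1, so A = 1.
Conserve atomic number: Z + 56 = 57 + 0, so Z = 1.
A = 1 and Z = 1 is H-1 — a proton.

proton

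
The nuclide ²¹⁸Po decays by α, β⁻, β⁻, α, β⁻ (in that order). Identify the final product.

Bi-210

Start: (A, Z) = (218, 84).
After α: (214, 82).
After β⁻: (214, 83).
After β⁻: (214, 84).
After α: (210, 82).
After β⁻: (210, 83).
Z = 83 is bismuth.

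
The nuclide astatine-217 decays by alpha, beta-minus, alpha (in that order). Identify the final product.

Pb-209

Start: (A, Z) = (217, 85).
After α: (213, 83).
After β⁻: (213, 84).
After α: (209, 82).
Z = 82 is lead.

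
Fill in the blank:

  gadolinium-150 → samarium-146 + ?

Conserve mass number: 150 = 146 + A, so A = 4.
Conserve atomic number: 64 = 62 + Z, so Z = 2.
A = 4 and Z = 2 is helium-4 — an alpha particle.

alpha particle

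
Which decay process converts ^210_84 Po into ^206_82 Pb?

alpha decay

ΔA = 206 − 210 = -4; ΔZ = 82 − 84 = -2.
A drops by 4 and Z drops by 2 — the signature of alpha emission.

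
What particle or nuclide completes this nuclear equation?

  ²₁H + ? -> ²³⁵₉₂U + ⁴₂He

Np-237

Conserve mass number: 2 + A = 235 + 4, so A = 237.
Conserve atomic number: 1 + Z = 92 + 2, so Z = 93.
Z = 93 is neptunium, so the species is ²³⁷₉₃Np.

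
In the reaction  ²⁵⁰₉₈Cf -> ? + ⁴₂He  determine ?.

Cm-246

Conserve mass number: 250 = A + 4, so A = 246.
Conserve atomic number: 98 = Z + 2, so Z = 96.
Z = 96 is curium, so the species is ²⁴⁶₉₆Cm.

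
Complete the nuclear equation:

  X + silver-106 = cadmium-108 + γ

deuteron

Conserve mass number: A + 106 = 108 + 0, so A = 2.
Conserve atomic number: Z + 47 = 48 + 0, so Z = 1.
A = 2 and Z = 1 is hydrogen-2 — a deuteron.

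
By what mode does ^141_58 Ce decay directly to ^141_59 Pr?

ΔA = 141 − 141 = 0; ΔZ = 59 − 58 = +1.
A is unchanged and Z rises by 1 — a neutron has become a proton (β⁻ decay).

beta-minus decay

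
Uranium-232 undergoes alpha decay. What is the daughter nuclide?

Alpha decay: mass number changes by -4, atomic number by -2.
A: 232 − 4 = 228; Z: 92 − 2 = 90.
Z = 90 is thorium, so the daughter is thorium-228.

Th-228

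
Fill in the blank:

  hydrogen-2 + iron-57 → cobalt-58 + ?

neutron

Conserve mass number: 2 + 57 = 58 + A, so A = 1.
Conserve atomic number: 1 + 26 = 27 + Z, so Z = 0.
A = 1 and Z = 0 is neutron — a neutron.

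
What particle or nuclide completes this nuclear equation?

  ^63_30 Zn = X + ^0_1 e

Cu-63

Conserve mass number: 63 = A + 0, so A = 63.
Conserve atomic number: 30 = Z + 1, so Z = 29.
Z = 29 is copper, so the species is ^63_29 Cu.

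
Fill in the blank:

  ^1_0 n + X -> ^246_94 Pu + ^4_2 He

Conserve mass number: 1 + A = 246 + 4, so A = 249.
Conserve atomic number: 0 + Z = 94 + 2, so Z = 96.
Z = 96 is curium, so the species is ^249_96 Cm.

Cm-249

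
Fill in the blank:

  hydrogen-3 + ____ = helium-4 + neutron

Conserve mass number: 3 + A = 4 + 1, so A = 2.
Conserve atomic number: 1 + Z = 2 + 0, so Z = 1.
A = 2 and Z = 1 is hydrogen-2 — a deuteron.

deuteron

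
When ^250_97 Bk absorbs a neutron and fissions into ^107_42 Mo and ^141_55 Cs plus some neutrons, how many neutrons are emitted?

Conserve mass number: 251 = 107 + 141 + k, so k = 251 − 248 = 3.
Check atomic number: 97 = 42 + 55 + 0 = 97. ✓

3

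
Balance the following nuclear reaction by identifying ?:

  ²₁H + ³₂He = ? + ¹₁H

Conserve mass number: 2 + 3 = A + 1, so A = 4.
Conserve atomic number: 1 + 2 = Z + 1, so Z = 2.
A = 4 and Z = 2 is ⁴₂He — an alpha particle.

He-4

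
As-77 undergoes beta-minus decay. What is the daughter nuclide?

Se-77

Beta-minus decay: mass number changes by +0, atomic number by +1.
A: 77 = 77; Z: 33 + 1 = 34.
Z = 34 is selenium, so the daughter is Se-77.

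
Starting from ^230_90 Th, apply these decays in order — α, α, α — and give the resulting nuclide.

Po-218

Start: (A, Z) = (230, 90).
After α: (226, 88).
After α: (222, 86).
After α: (218, 84).
Z = 84 is polonium.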